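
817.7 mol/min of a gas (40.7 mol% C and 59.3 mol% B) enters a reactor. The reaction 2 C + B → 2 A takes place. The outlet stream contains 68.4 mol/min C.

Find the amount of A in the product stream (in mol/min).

264 mol/min

For C: n = n₀ − 2ξ → 68.4 = 332.8 − 2ξ, giving ξ = 132.2 mol/min.
Outlet amounts (n = n₀ + ν ξ):
  C: 332.8 − 2(132.2) = 68.4
  B: 484.9 − 1(132.2) = 352.7
  A: 0 + 2(132.2) = 264.4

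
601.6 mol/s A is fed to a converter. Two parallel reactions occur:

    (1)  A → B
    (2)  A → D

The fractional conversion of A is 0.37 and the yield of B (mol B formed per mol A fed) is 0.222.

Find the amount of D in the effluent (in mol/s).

89 mol/s

Yield of B: 1ξ₁ / 601.6 = 0.222 → ξ₁ = 133.6 mol/s.
Conversion of A: 1ξ₁ + 1ξ₂ = 0.37 × 601.6 = 222.6 → ξ₂ = 89.04 mol/s.
Outlet amounts (n = n₀ + Σ ν·ξ):
  A: 601.6 − 1(133.6) − 1(89.04) = 379
  B: 0 + 1(133.6) = 133.6
  D: 0 + 1(89.04) = 89.04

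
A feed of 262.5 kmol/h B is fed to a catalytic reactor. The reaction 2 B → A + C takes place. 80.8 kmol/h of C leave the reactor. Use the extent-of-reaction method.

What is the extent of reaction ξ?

ξ = 80.8 kmol/h

For C: n = n₀ + 1ξ → 80.8 = 0 + 1ξ, giving ξ = 80.8 kmol/h.
Outlet amounts (n = n₀ + ν ξ):
  B: 262.5 − 2(80.8) = 100.9
  A: 0 + 1(80.8) = 80.8
  C: 0 + 1(80.8) = 80.8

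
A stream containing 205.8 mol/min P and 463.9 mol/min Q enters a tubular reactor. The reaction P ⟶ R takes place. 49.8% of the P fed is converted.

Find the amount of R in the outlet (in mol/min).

102 mol/min

P reacted = 0.498 × 205.8 = 102.5 mol/min; ν_P = −1, so ξ = 102.5/1 = 102.5 mol/min.
Outlet amounts (n = n₀ + ν ξ):
  P: 205.8 − 1(102.5) = 103.3
  R: 0 + 1(102.5) = 102.5
  Q: 463.9 (inert)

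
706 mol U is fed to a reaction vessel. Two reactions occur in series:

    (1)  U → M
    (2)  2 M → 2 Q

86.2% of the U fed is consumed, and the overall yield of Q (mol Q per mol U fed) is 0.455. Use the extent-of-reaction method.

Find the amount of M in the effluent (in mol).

Conversion of U: U consumed = 1ξ₁ = 0.862 × 706 → ξ₁ = 608.6 mol.
Yield of Q: 2ξ₂ / 706 = 0.455 → ξ₂ = 160.6 mol.
Outlet amounts (n = n₀ + Σ ν·ξ):
  U: 706 − 1(608.6) = 97.43
  M: 0 + 1(608.6) − 2(160.6) = 287.3
  Q: 0 + 2(160.6) = 321.2

287 mol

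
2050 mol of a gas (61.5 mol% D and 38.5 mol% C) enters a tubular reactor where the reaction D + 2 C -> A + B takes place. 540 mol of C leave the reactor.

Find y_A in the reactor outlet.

For C: n = n₀ − 2ξ → 540 = 789.2 − 2ξ, giving ξ = 124.6 mol.
Outlet amounts (n = n₀ + ν ξ):
  D: 1261 − 1(124.6) = 1136
  C: 789.2 − 2(124.6) = 540
  A: 0 + 1(124.6) = 124.6
  B: 0 + 1(124.6) = 124.6
Total out = 1925 mol; y_A = 124.6 / 1925 = 0.06473.

0.0647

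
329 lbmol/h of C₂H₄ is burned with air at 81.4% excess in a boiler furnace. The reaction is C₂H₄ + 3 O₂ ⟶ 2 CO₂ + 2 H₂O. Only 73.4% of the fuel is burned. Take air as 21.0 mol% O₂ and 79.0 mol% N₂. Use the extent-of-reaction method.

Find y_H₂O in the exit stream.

0.0545

Stoichiometric O₂ = 3 × 329 = 987 lbmol/h; O₂ fed = 987 × 1.814 = 1790 lbmol/h.
N₂ fed = 1790 × 79/21 = 6735 lbmol/h.
Fuel reacted = 0.734 × 329 → ξ = 241.5 lbmol/h.
Outlet (n = n₀ + ν ξ):
  C₂H₄: 329 − 1(241.5) = 87.51
  O₂: 1790 − 3(241.5) = 1066
  N₂: 6735 (inert)
  CO₂: 0 + 2(241.5) = 483
  H₂O: 0 + 2(241.5) = 483
Total out = 8855 lbmol/h; y_H₂O = 483 / 8855 = 0.05454.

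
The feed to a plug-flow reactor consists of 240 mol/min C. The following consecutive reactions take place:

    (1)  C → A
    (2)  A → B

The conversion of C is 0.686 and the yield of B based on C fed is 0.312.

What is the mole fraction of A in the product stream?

Conversion of C: C consumed = 1ξ₁ = 0.686 × 240 → ξ₁ = 164.6 mol/min.
Yield of B: 1ξ₂ / 240 = 0.312 → ξ₂ = 74.88 mol/min.
Outlet amounts (n = n₀ + Σ ν·ξ):
  C: 240 − 1(164.6) = 75.36
  A: 0 + 1(164.6) − 1(74.88) = 89.76
  B: 0 + 1(74.88) = 74.88
Total out = 240 mol/min; y_A = 89.76 / 240 = 0.374.

0.374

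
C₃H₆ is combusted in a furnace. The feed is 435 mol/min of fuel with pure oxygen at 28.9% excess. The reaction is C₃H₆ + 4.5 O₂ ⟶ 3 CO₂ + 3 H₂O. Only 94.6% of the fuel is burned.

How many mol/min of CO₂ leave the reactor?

1230 mol/min

Stoichiometric O₂ = 4.5 × 435 = 1958 mol/min; O₂ fed = 1958 × 1.289 = 2523 mol/min.
Fuel reacted = 0.946 × 435 → ξ = 411.5 mol/min.
Outlet (n = n₀ + ν ξ):
  C₃H₆: 435 − 1(411.5) = 23.49
  O₂: 2523 − 4.5(411.5) = 671.4
  CO₂: 0 + 3(411.5) = 1235
  H₂O: 0 + 3(411.5) = 1235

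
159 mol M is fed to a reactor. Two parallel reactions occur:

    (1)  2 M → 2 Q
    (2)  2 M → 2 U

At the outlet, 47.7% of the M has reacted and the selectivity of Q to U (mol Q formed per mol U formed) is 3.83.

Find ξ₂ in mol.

ξ₂ = 7.85 mol

Conversion of M: M consumed = 0.477 × 159 = 75.84 mol = 2ξ₁ + 2ξ₂.
Selectivity: 2ξ₁ / (2ξ₂) = 3.83 → ξ₁ = 3.83 ξ₂.
Substitute: (2·3.83 + 2) ξ₂ = 75.84 → ξ₂ = 7.851 mol, ξ₁ = 30.07 mol.
Outlet amounts (n = n₀ + Σ ν·ξ):
  M: 159 − 2(30.07) − 2(7.851) = 83.16
  Q: 0 + 2(30.07) = 60.14
  U: 0 + 2(7.851) = 15.7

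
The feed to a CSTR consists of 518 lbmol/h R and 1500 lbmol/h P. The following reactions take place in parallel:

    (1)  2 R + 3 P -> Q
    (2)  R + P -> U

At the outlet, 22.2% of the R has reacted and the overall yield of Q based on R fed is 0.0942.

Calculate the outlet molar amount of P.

1340 lbmol/h

Yield of Q: 1ξ₁ / 518 = 0.0942 → ξ₁ = 48.8 lbmol/h.
Conversion of R: 2ξ₁ + 1ξ₂ = 0.222 × 518 = 115 → ξ₂ = 17.4 lbmol/h.
Outlet amounts (n = n₀ + Σ ν·ξ):
  R: 518 − 2(48.8) − 1(17.4) = 403
  P: 1500 − 3(48.8) − 1(17.4) = 1336
  Q: 0 + 1(48.8) = 48.8
  U: 0 + 1(17.4) = 17.4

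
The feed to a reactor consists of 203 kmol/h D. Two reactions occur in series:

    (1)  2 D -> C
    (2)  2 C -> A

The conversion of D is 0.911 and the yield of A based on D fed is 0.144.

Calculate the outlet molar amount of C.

Conversion of D: D consumed = 2ξ₁ = 0.911 × 203 → ξ₁ = 92.47 kmol/h.
Yield of A: 1ξ₂ / 203 = 0.144 → ξ₂ = 29.23 kmol/h.
Outlet amounts (n = n₀ + Σ ν·ξ):
  D: 203 − 2(92.47) = 18.07
  C: 0 + 1(92.47) − 2(29.23) = 34
  A: 0 + 1(29.23) = 29.23

34 kmol/h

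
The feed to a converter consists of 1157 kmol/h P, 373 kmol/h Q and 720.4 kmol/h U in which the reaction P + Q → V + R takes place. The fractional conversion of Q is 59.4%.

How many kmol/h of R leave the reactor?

Q reacted = 0.594 × 373 = 221.6 kmol/h; ν_Q = −1, so ξ = 221.6/1 = 221.6 kmol/h.
Outlet amounts (n = n₀ + ν ξ):
  P: 1157 − 1(221.6) = 935.4
  Q: 373 − 1(221.6) = 151.4
  V: 0 + 1(221.6) = 221.6
  R: 0 + 1(221.6) = 221.6
  U: 720.4 (inert)

222 kmol/h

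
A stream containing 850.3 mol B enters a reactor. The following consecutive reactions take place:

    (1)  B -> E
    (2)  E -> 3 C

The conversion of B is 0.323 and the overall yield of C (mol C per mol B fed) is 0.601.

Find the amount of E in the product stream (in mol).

104 mol

Conversion of B: B consumed = 1ξ₁ = 0.323 × 850.3 → ξ₁ = 274.6 mol.
Yield of C: 3ξ₂ / 850.3 = 0.601 → ξ₂ = 170.3 mol.
Outlet amounts (n = n₀ + Σ ν·ξ):
  B: 850.3 − 1(274.6) = 575.7
  E: 0 + 1(274.6) − 1(170.3) = 104.3
  C: 0 + 3(170.3) = 511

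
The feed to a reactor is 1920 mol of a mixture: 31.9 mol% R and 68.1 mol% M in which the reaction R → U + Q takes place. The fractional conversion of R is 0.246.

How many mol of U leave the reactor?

R reacted = 0.246 × 612.5 = 150.7 mol; ν_R = −1, so ξ = 150.7/1 = 150.7 mol.
Outlet amounts (n = n₀ + ν ξ):
  R: 612.5 − 1(150.7) = 461.8
  U: 0 + 1(150.7) = 150.7
  Q: 0 + 1(150.7) = 150.7
  M: 1308 (inert)

151 mol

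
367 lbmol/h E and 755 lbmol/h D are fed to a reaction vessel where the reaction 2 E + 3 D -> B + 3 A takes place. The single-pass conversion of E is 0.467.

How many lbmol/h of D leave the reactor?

498 lbmol/h

E reacted = 0.467 × 367 = 171.4 lbmol/h; ν_E = −2, so ξ = 171.4/2 = 85.69 lbmol/h.
Outlet amounts (n = n₀ + ν ξ):
  E: 367 − 2(85.69) = 195.6
  D: 755 − 3(85.69) = 497.9
  B: 0 + 1(85.69) = 85.69
  A: 0 + 3(85.69) = 257.1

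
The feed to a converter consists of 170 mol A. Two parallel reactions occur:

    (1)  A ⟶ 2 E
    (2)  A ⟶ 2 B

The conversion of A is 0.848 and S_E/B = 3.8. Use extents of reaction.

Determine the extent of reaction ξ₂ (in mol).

ξ₂ = 30 mol

Conversion of A: A consumed = 0.848 × 170 = 144.2 mol = 1ξ₁ + 1ξ₂.
Selectivity: 2ξ₁ / (2ξ₂) = 3.8 → ξ₁ = 3.8 ξ₂.
Substitute: (1·3.8 + 1) ξ₂ = 144.2 → ξ₂ = 30.03 mol, ξ₁ = 114.1 mol.
Outlet amounts (n = n₀ + Σ ν·ξ):
  A: 170 − 1(114.1) − 1(30.03) = 25.84
  E: 0 + 2(114.1) = 228.3
  B: 0 + 2(30.03) = 60.07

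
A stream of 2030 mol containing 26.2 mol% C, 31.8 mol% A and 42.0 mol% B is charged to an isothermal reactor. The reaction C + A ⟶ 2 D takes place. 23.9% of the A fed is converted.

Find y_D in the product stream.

0.152

A reacted = 0.239 × 645.5 = 154.3 mol; ν_A = −1, so ξ = 154.3/1 = 154.3 mol.
Outlet amounts (n = n₀ + ν ξ):
  C: 531.9 − 1(154.3) = 377.6
  A: 645.5 − 1(154.3) = 491.3
  D: 0 + 2(154.3) = 308.6
  B: 852.6 (inert)
Total out = 2030 mol; y_D = 308.6 / 2030 = 0.152.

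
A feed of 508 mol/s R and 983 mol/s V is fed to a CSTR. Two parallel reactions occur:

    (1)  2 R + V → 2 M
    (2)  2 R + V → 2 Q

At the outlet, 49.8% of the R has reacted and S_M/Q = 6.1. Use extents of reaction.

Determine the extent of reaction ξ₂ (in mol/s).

ξ₂ = 17.8 mol/s

Conversion of R: R consumed = 0.498 × 508 = 253 mol/s = 2ξ₁ + 2ξ₂.
Selectivity: 2ξ₁ / (2ξ₂) = 6.1 → ξ₁ = 6.1 ξ₂.
Substitute: (2·6.1 + 2) ξ₂ = 253 → ξ₂ = 17.82 mol/s, ξ₁ = 108.7 mol/s.
Outlet amounts (n = n₀ + Σ ν·ξ):
  R: 508 − 2(108.7) − 2(17.82) = 255
  V: 983 − 1(108.7) − 1(17.82) = 856.5
  M: 0 + 2(108.7) = 217.4
  Q: 0 + 2(17.82) = 35.63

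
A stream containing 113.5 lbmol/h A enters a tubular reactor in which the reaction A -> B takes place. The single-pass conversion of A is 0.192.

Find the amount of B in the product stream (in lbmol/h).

21.8 lbmol/h

A reacted = 0.192 × 113.5 = 21.79 lbmol/h; ν_A = −1, so ξ = 21.79/1 = 21.79 lbmol/h.
Outlet amounts (n = n₀ + ν ξ):
  A: 113.5 − 1(21.79) = 91.71
  B: 0 + 1(21.79) = 21.79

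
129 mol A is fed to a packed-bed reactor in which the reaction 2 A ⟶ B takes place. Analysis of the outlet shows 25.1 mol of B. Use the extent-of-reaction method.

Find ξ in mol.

For B: n = n₀ + 1ξ → 25.1 = 0 + 1ξ, giving ξ = 25.1 mol.
Outlet amounts (n = n₀ + ν ξ):
  A: 129 − 2(25.1) = 78.8
  B: 0 + 1(25.1) = 25.1

ξ = 25.1 mol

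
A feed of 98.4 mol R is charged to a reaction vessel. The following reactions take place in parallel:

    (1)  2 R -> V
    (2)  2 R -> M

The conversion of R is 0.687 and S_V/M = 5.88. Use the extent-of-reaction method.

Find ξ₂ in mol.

Conversion of R: R consumed = 0.687 × 98.4 = 67.6 mol = 2ξ₁ + 2ξ₂.
Selectivity: 1ξ₁ / (1ξ₂) = 5.88 → ξ₁ = 5.88 ξ₂.
Substitute: (2·5.88 + 2) ξ₂ = 67.6 → ξ₂ = 4.913 mol, ξ₁ = 28.89 mol.
Outlet amounts (n = n₀ + Σ ν·ξ):
  R: 98.4 − 2(28.89) − 2(4.913) = 30.8
  V: 0 + 1(28.89) = 28.89
  M: 0 + 1(4.913) = 4.913

ξ₂ = 4.91 mol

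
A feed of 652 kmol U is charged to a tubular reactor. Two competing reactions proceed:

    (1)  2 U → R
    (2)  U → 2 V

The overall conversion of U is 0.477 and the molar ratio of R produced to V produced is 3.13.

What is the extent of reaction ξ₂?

ξ₂ = 23 kmol

Conversion of U: U consumed = 0.477 × 652 = 311 kmol = 2ξ₁ + 1ξ₂.
Selectivity: 1ξ₁ / (2ξ₂) = 3.13 → ξ₁ = 6.26 ξ₂.
Substitute: (2·6.26 + 1) ξ₂ = 311 → ξ₂ = 23 kmol, ξ₁ = 144 kmol.
Outlet amounts (n = n₀ + Σ ν·ξ):
  U: 652 − 2(144) − 1(23) = 341
  R: 0 + 1(144) = 144
  V: 0 + 2(23) = 46.01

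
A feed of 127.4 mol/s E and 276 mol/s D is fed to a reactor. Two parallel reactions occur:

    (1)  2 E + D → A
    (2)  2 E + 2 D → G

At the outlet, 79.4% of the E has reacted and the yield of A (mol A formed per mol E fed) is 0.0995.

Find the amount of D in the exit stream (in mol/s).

188 mol/s

Yield of A: 1ξ₁ / 127.4 = 0.0995 → ξ₁ = 12.68 mol/s.
Conversion of E: 2ξ₁ + 2ξ₂ = 0.794 × 127.4 = 101.2 → ξ₂ = 37.9 mol/s.
Outlet amounts (n = n₀ + Σ ν·ξ):
  E: 127.4 − 2(12.68) − 2(37.9) = 26.24
  D: 276 − 1(12.68) − 2(37.9) = 187.5
  A: 0 + 1(12.68) = 12.68
  G: 0 + 1(37.9) = 37.9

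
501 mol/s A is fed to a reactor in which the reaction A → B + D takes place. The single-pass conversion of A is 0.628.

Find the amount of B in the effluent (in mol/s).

A reacted = 0.628 × 501 = 314.6 mol/s; ν_A = −1, so ξ = 314.6/1 = 314.6 mol/s.
Outlet amounts (n = n₀ + ν ξ):
  A: 501 − 1(314.6) = 186.4
  B: 0 + 1(314.6) = 314.6
  D: 0 + 1(314.6) = 314.6

315 mol/s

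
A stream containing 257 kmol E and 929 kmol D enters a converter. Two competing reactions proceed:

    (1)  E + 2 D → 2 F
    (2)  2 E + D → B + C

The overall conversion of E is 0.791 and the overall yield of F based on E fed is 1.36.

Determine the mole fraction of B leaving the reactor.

Yield of F: 2ξ₁ / 257 = 1.36 → ξ₁ = 174.8 kmol.
Conversion of E: 1ξ₁ + 2ξ₂ = 0.791 × 257 = 203.3 → ξ₂ = 14.26 kmol.
Outlet amounts (n = n₀ + Σ ν·ξ):
  E: 257 − 1(174.8) − 2(14.26) = 53.71
  D: 929 − 2(174.8) − 1(14.26) = 565.2
  F: 0 + 2(174.8) = 349.5
  B: 0 + 1(14.26) = 14.26
  C: 0 + 1(14.26) = 14.26
Total out = 997 kmol; y_B = 14.26 / 997 = 0.01431.

0.0143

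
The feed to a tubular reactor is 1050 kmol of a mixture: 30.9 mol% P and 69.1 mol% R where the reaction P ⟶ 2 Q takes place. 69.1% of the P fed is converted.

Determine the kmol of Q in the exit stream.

P reacted = 0.691 × 324.4 = 224.2 kmol; ν_P = −1, so ξ = 224.2/1 = 224.2 kmol.
Outlet amounts (n = n₀ + ν ξ):
  P: 324.4 − 1(224.2) = 100.3
  Q: 0 + 2(224.2) = 448.4
  R: 725.5 (inert)

448 kmol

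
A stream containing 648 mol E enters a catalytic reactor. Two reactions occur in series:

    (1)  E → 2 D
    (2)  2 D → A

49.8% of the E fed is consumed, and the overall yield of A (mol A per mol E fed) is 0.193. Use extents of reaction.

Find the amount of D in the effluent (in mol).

395 mol

Conversion of E: E consumed = 1ξ₁ = 0.498 × 648 → ξ₁ = 322.7 mol.
Yield of A: 1ξ₂ / 648 = 0.193 → ξ₂ = 125.1 mol.
Outlet amounts (n = n₀ + Σ ν·ξ):
  E: 648 − 1(322.7) = 325.3
  D: 0 + 2(322.7) − 2(125.1) = 395.3
  A: 0 + 1(125.1) = 125.1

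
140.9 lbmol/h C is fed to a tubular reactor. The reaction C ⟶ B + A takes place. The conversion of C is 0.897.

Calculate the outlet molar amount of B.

C reacted = 0.897 × 140.9 = 126.4 lbmol/h; ν_C = −1, so ξ = 126.4/1 = 126.4 lbmol/h.
Outlet amounts (n = n₀ + ν ξ):
  C: 140.9 − 1(126.4) = 14.51
  B: 0 + 1(126.4) = 126.4
  A: 0 + 1(126.4) = 126.4

126 lbmol/h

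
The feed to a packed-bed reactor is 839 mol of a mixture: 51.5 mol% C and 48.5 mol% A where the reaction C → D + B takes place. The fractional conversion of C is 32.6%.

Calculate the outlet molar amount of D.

141 mol

C reacted = 0.326 × 432.1 = 140.9 mol; ν_C = −1, so ξ = 140.9/1 = 140.9 mol.
Outlet amounts (n = n₀ + ν ξ):
  C: 432.1 − 1(140.9) = 291.2
  D: 0 + 1(140.9) = 140.9
  B: 0 + 1(140.9) = 140.9
  A: 406.9 (inert)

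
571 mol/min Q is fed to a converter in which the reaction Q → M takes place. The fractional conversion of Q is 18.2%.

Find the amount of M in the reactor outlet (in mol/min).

Q reacted = 0.182 × 571 = 103.9 mol/min; ν_Q = −1, so ξ = 103.9/1 = 103.9 mol/min.
Outlet amounts (n = n₀ + ν ξ):
  Q: 571 − 1(103.9) = 467.1
  M: 0 + 1(103.9) = 103.9

104 mol/min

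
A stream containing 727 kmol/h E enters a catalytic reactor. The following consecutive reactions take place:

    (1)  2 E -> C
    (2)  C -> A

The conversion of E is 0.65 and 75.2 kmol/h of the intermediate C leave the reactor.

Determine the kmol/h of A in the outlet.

161 kmol/h

Conversion of E: E consumed = 2ξ₁ = 0.65 × 727 → ξ₁ = 236.3 kmol/h.
C balance: n_C = 0 + 1ξ₁ − 1ξ₂ = 75.2 → ξ₂ = (1·236.3 − 75.2)/1 = 161.1 kmol/h.
Outlet amounts (n = n₀ + Σ ν·ξ):
  E: 727 − 2(236.3) = 254.4
  C: 0 + 1(236.3) − 1(161.1) = 75.2
  A: 0 + 1(161.1) = 161.1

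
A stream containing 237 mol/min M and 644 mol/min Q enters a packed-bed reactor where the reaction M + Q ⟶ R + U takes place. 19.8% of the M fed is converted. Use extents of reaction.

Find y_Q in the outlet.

0.678

M reacted = 0.198 × 237 = 46.93 mol/min; ν_M = −1, so ξ = 46.93/1 = 46.93 mol/min.
Outlet amounts (n = n₀ + ν ξ):
  M: 237 − 1(46.93) = 190.1
  Q: 644 − 1(46.93) = 597.1
  R: 0 + 1(46.93) = 46.93
  U: 0 + 1(46.93) = 46.93
Total out = 881 mol/min; y_Q = 597.1 / 881 = 0.6777.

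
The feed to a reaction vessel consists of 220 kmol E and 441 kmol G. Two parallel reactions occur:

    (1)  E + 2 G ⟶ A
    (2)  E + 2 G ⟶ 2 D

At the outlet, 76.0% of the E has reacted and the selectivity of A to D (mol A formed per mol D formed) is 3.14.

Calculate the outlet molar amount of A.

Conversion of E: E consumed = 0.76 × 220 = 167.2 kmol = 1ξ₁ + 1ξ₂.
Selectivity: 1ξ₁ / (2ξ₂) = 3.14 → ξ₁ = 6.28 ξ₂.
Substitute: (1·6.28 + 1) ξ₂ = 167.2 → ξ₂ = 22.97 kmol, ξ₁ = 144.2 kmol.
Outlet amounts (n = n₀ + Σ ν·ξ):
  E: 220 − 1(144.2) − 1(22.97) = 52.8
  G: 441 − 2(144.2) − 2(22.97) = 106.6
  A: 0 + 1(144.2) = 144.2
  D: 0 + 2(22.97) = 45.93

144 kmol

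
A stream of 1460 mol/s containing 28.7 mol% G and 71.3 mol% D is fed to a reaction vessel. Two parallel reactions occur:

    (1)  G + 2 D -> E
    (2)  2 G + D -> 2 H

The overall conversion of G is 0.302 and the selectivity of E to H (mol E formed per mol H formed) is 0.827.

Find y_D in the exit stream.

0.68

Conversion of G: G consumed = 0.302 × 419 = 126.5 mol/s = 1ξ₁ + 2ξ₂.
Selectivity: 1ξ₁ / (2ξ₂) = 0.827 → ξ₁ = 1.654 ξ₂.
Substitute: (1·1.654 + 2) ξ₂ = 126.5 → ξ₂ = 34.63 mol/s, ξ₁ = 57.28 mol/s.
Outlet amounts (n = n₀ + Σ ν·ξ):
  G: 419 − 1(57.28) − 2(34.63) = 292.5
  D: 1041 − 2(57.28) − 1(34.63) = 891.8
  E: 0 + 1(57.28) = 57.28
  H: 0 + 2(34.63) = 69.26
Total out = 1311 mol/s; y_D = 891.8 / 1311 = 0.6803.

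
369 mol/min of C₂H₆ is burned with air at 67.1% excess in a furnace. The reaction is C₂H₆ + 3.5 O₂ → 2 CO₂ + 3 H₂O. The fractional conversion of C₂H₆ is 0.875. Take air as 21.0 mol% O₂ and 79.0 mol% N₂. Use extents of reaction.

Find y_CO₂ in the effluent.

0.0598

Stoichiometric O₂ = 3.5 × 369 = 1292 mol/min; O₂ fed = 1292 × 1.671 = 2158 mol/min.
N₂ fed = 2158 × 79/21 = 8119 mol/min.
Fuel reacted = 0.875 × 369 → ξ = 322.9 mol/min.
Outlet (n = n₀ + ν ξ):
  C₂H₆: 369 − 1(322.9) = 46.12
  O₂: 2158 − 3.5(322.9) = 1028
  N₂: 8119 (inert)
  CO₂: 0 + 2(322.9) = 645.8
  H₂O: 0 + 3(322.9) = 968.6
Total out = 10810 mol/min; y_CO₂ = 645.8 / 10810 = 0.05975.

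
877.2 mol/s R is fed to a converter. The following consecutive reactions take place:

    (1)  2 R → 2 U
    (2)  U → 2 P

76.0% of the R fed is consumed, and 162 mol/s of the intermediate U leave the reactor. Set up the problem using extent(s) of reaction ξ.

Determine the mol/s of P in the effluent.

Conversion of R: R consumed = 2ξ₁ = 0.76 × 877.2 → ξ₁ = 333.3 mol/s.
U balance: n_U = 0 + 2ξ₁ − 1ξ₂ = 162 → ξ₂ = (2·333.3 − 162)/1 = 504.7 mol/s.
Outlet amounts (n = n₀ + Σ ν·ξ):
  R: 877.2 − 2(333.3) = 210.5
  U: 0 + 2(333.3) − 1(504.7) = 162
  P: 0 + 2(504.7) = 1009

1010 mol/s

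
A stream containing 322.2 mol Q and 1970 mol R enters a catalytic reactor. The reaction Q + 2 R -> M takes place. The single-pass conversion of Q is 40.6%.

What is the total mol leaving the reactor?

2030 mol

Q reacted = 0.406 × 322.2 = 130.8 mol; ν_Q = −1, so ξ = 130.8/1 = 130.8 mol.
Outlet amounts (n = n₀ + ν ξ):
  Q: 322.2 − 1(130.8) = 191.4
  R: 1970 − 2(130.8) = 1708
  M: 0 + 1(130.8) = 130.8
Total out = 191.4 + 1708 + 130.8 = 2031 mol.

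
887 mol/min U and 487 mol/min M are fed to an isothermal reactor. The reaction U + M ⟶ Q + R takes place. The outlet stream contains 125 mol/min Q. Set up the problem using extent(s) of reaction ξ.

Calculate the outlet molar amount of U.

For Q: n = n₀ + 1ξ → 125 = 0 + 1ξ, giving ξ = 125 mol/min.
Outlet amounts (n = n₀ + ν ξ):
  U: 887 − 1(125) = 762
  M: 487 − 1(125) = 362
  Q: 0 + 1(125) = 125
  R: 0 + 1(125) = 125

762 mol/min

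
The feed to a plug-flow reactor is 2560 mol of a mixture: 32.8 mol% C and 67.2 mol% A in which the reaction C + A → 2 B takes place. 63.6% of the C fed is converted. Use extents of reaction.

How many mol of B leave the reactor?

1070 mol

C reacted = 0.636 × 839.7 = 534 mol; ν_C = −1, so ξ = 534/1 = 534 mol.
Outlet amounts (n = n₀ + ν ξ):
  C: 839.7 − 1(534) = 305.6
  A: 1720 − 1(534) = 1186
  B: 0 + 2(534) = 1068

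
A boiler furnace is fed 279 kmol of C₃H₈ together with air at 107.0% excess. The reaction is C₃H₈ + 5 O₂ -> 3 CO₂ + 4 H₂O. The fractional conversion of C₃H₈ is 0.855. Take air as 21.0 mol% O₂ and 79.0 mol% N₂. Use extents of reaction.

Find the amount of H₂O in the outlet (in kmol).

954 kmol

Stoichiometric O₂ = 5 × 279 = 1395 kmol; O₂ fed = 1395 × 2.070 = 2888 kmol.
N₂ fed = 2888 × 79/21 = 10860 kmol.
Fuel reacted = 0.855 × 279 → ξ = 238.5 kmol.
Outlet (n = n₀ + ν ξ):
  C₃H₈: 279 − 1(238.5) = 40.46
  O₂: 2888 − 5(238.5) = 1695
  N₂: 10860 (inert)
  CO₂: 0 + 3(238.5) = 715.6
  H₂O: 0 + 4(238.5) = 954.2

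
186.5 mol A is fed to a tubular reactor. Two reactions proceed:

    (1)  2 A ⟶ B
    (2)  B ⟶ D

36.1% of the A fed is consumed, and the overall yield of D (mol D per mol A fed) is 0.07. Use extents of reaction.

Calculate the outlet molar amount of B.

20.6 mol

Conversion of A: A consumed = 2ξ₁ = 0.361 × 186.5 → ξ₁ = 33.66 mol.
Yield of D: 1ξ₂ / 186.5 = 0.07 → ξ₂ = 13.06 mol.
Outlet amounts (n = n₀ + Σ ν·ξ):
  A: 186.5 − 2(33.66) = 119.2
  B: 0 + 1(33.66) − 1(13.06) = 20.61
  D: 0 + 1(13.06) = 13.06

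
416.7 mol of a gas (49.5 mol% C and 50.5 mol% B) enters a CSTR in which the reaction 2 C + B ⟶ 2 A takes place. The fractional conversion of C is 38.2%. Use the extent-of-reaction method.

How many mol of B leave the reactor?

171 mol

C reacted = 0.382 × 206.3 = 78.79 mol; ν_C = −2, so ξ = 78.79/2 = 39.4 mol.
Outlet amounts (n = n₀ + ν ξ):
  C: 206.3 − 2(39.4) = 127.5
  B: 210.4 − 1(39.4) = 171
  A: 0 + 2(39.4) = 78.79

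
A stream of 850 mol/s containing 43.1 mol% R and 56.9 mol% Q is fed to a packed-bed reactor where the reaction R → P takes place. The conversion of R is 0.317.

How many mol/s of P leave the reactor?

116 mol/s

R reacted = 0.317 × 366.4 = 116.1 mol/s; ν_R = −1, so ξ = 116.1/1 = 116.1 mol/s.
Outlet amounts (n = n₀ + ν ξ):
  R: 366.4 − 1(116.1) = 250.2
  P: 0 + 1(116.1) = 116.1
  Q: 483.6 (inert)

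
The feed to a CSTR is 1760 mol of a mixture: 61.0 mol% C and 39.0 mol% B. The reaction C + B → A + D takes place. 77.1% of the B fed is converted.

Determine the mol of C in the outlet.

544 mol

B reacted = 0.771 × 686.4 = 529.2 mol; ν_B = −1, so ξ = 529.2/1 = 529.2 mol.
Outlet amounts (n = n₀ + ν ξ):
  C: 1074 − 1(529.2) = 544.4
  B: 686.4 − 1(529.2) = 157.2
  A: 0 + 1(529.2) = 529.2
  D: 0 + 1(529.2) = 529.2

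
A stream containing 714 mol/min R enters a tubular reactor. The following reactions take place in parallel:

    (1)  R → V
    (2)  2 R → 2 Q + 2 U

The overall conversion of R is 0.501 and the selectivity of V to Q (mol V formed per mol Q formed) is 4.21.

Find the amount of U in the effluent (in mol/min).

68.7 mol/min

Conversion of R: R consumed = 0.501 × 714 = 357.7 mol/min = 1ξ₁ + 2ξ₂.
Selectivity: 1ξ₁ / (2ξ₂) = 4.21 → ξ₁ = 8.42 ξ₂.
Substitute: (1·8.42 + 2) ξ₂ = 357.7 → ξ₂ = 34.33 mol/min, ξ₁ = 289.1 mol/min.
Outlet amounts (n = n₀ + Σ ν·ξ):
  R: 714 − 1(289.1) − 2(34.33) = 356.3
  V: 0 + 1(289.1) = 289.1
  Q: 0 + 2(34.33) = 68.66
  U: 0 + 2(34.33) = 68.66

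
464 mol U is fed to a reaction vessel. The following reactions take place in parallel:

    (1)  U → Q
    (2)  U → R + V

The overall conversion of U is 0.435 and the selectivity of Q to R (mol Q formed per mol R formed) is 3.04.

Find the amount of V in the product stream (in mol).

Conversion of U: U consumed = 0.435 × 464 = 201.8 mol = 1ξ₁ + 1ξ₂.
Selectivity: 1ξ₁ / (1ξ₂) = 3.04 → ξ₁ = 3.04 ξ₂.
Substitute: (1·3.04 + 1) ξ₂ = 201.8 → ξ₂ = 49.96 mol, ξ₁ = 151.9 mol.
Outlet amounts (n = n₀ + Σ ν·ξ):
  U: 464 − 1(151.9) − 1(49.96) = 262.2
  Q: 0 + 1(151.9) = 151.9
  R: 0 + 1(49.96) = 49.96
  V: 0 + 1(49.96) = 49.96

50 mol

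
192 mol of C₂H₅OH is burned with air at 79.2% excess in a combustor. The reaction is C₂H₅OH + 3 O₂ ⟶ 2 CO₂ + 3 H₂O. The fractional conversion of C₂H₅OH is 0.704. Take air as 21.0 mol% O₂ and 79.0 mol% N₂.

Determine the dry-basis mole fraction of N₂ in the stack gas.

Stoichiometric O₂ = 3 × 192 = 576 mol; O₂ fed = 576 × 1.792 = 1032 mol.
N₂ fed = 1032 × 79/21 = 3883 mol.
Fuel reacted = 0.704 × 192 → ξ = 135.2 mol.
Outlet (n = n₀ + ν ξ):
  C₂H₅OH: 192 − 1(135.2) = 56.83
  O₂: 1032 − 3(135.2) = 626.7
  N₂: 3883 (inert)
  CO₂: 0 + 2(135.2) = 270.3
  H₂O: 0 + 3(135.2) = 405.5
Dry total = 4837 mol; y_N₂ (dry) = 3883 / 4837 = 0.8028.

0.803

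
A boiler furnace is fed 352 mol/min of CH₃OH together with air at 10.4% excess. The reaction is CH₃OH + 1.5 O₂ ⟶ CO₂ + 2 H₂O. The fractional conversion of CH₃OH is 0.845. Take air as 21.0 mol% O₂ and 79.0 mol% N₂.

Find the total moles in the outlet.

Stoichiometric O₂ = 1.5 × 352 = 528 mol/min; O₂ fed = 528 × 1.104 = 582.9 mol/min.
N₂ fed = 582.9 × 79/21 = 2193 mol/min.
Fuel reacted = 0.845 × 352 → ξ = 297.4 mol/min.
Outlet (n = n₀ + ν ξ):
  CH₃OH: 352 − 1(297.4) = 54.56
  O₂: 582.9 − 1.5(297.4) = 136.8
  N₂: 2193 (inert)
  CO₂: 0 + 1(297.4) = 297.4
  H₂O: 0 + 2(297.4) = 594.9
Total out = 54.56 + 136.8 + 2193 + 297.4 + 594.9 = 3276 mol/min.

3280 mol/min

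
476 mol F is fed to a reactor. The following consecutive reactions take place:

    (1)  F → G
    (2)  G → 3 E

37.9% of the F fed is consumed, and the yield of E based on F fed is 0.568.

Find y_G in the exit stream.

Conversion of F: F consumed = 1ξ₁ = 0.379 × 476 → ξ₁ = 180.4 mol.
Yield of E: 3ξ₂ / 476 = 0.568 → ξ₂ = 90.12 mol.
Outlet amounts (n = n₀ + Σ ν·ξ):
  F: 476 − 1(180.4) = 295.6
  G: 0 + 1(180.4) − 1(90.12) = 90.28
  E: 0 + 3(90.12) = 270.4
Total out = 656.2 mol; y_G = 90.28 / 656.2 = 0.1376.

0.138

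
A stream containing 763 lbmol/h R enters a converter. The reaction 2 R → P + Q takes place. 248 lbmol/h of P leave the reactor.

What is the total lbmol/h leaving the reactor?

For P: n = n₀ + 1ξ → 248 = 0 + 1ξ, giving ξ = 248 lbmol/h.
Outlet amounts (n = n₀ + ν ξ):
  R: 763 − 2(248) = 267
  P: 0 + 1(248) = 248
  Q: 0 + 1(248) = 248
Total out = 267 + 248 + 248 = 763 lbmol/h.

763 lbmol/h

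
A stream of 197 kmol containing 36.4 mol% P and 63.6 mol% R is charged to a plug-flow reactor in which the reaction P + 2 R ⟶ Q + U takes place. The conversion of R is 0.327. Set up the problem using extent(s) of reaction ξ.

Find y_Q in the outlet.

R reacted = 0.327 × 125.3 = 40.97 kmol; ν_R = −2, so ξ = 40.97/2 = 20.49 kmol.
Outlet amounts (n = n₀ + ν ξ):
  P: 71.71 − 1(20.49) = 51.22
  R: 125.3 − 2(20.49) = 84.32
  Q: 0 + 1(20.49) = 20.49
  U: 0 + 1(20.49) = 20.49
Total out = 176.5 kmol; y_Q = 20.49 / 176.5 = 0.1161.

0.116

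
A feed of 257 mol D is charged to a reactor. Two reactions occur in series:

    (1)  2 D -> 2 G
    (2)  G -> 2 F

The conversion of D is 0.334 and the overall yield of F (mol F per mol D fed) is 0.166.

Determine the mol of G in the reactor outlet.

Conversion of D: D consumed = 2ξ₁ = 0.334 × 257 → ξ₁ = 42.92 mol.
Yield of F: 2ξ₂ / 257 = 0.166 → ξ₂ = 21.33 mol.
Outlet amounts (n = n₀ + Σ ν·ξ):
  D: 257 − 2(42.92) = 171.2
  G: 0 + 2(42.92) − 1(21.33) = 64.51
  F: 0 + 2(21.33) = 42.66

64.5 mol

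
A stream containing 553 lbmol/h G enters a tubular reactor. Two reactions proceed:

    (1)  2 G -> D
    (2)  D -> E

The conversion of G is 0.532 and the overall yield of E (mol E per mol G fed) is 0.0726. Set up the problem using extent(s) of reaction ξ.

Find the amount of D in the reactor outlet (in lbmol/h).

Conversion of G: G consumed = 2ξ₁ = 0.532 × 553 → ξ₁ = 147.1 lbmol/h.
Yield of E: 1ξ₂ / 553 = 0.0726 → ξ₂ = 40.15 lbmol/h.
Outlet amounts (n = n₀ + Σ ν·ξ):
  G: 553 − 2(147.1) = 258.8
  D: 0 + 1(147.1) − 1(40.15) = 107
  E: 0 + 1(40.15) = 40.15

107 lbmol/h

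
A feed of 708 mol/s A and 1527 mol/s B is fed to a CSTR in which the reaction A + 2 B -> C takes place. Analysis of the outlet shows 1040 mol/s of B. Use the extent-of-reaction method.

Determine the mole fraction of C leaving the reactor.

For B: n = n₀ − 2ξ → 1040 = 1527 − 2ξ, giving ξ = 243.5 mol/s.
Outlet amounts (n = n₀ + ν ξ):
  A: 708 − 1(243.5) = 464.5
  B: 1527 − 2(243.5) = 1040
  C: 0 + 1(243.5) = 243.5
Total out = 1748 mol/s; y_C = 243.5 / 1748 = 0.1393.

0.139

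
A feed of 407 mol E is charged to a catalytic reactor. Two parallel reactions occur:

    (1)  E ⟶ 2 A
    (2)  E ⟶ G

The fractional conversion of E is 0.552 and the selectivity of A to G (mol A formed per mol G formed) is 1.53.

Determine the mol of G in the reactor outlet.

Conversion of E: E consumed = 0.552 × 407 = 224.7 mol = 1ξ₁ + 1ξ₂.
Selectivity: 2ξ₁ / (1ξ₂) = 1.53 → ξ₁ = 0.765 ξ₂.
Substitute: (1·0.765 + 1) ξ₂ = 224.7 → ξ₂ = 127.3 mol, ξ₁ = 97.38 mol.
Outlet amounts (n = n₀ + Σ ν·ξ):
  E: 407 − 1(97.38) − 1(127.3) = 182.3
  A: 0 + 2(97.38) = 194.8
  G: 0 + 1(127.3) = 127.3

127 mol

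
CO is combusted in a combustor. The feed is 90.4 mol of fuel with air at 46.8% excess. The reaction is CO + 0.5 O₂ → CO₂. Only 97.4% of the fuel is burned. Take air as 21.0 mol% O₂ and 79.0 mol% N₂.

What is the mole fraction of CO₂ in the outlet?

Stoichiometric O₂ = 0.5 × 90.4 = 45.2 mol; O₂ fed = 45.2 × 1.468 = 66.35 mol.
N₂ fed = 66.35 × 79/21 = 249.6 mol.
Fuel reacted = 0.974 × 90.4 → ξ = 88.05 mol.
Outlet (n = n₀ + ν ξ):
  CO: 90.4 − 1(88.05) = 2.35
  O₂: 66.35 − 0.5(88.05) = 22.33
  N₂: 249.6 (inert)
  CO₂: 0 + 1(88.05) = 88.05
Total out = 362.3 mol; y_CO₂ = 88.05 / 362.3 = 0.243.

0.243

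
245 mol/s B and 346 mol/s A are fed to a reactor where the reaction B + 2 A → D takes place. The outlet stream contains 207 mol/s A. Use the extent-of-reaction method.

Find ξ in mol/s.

For A: n = n₀ − 2ξ → 207 = 346 − 2ξ, giving ξ = 69.5 mol/s.
Outlet amounts (n = n₀ + ν ξ):
  B: 245 − 1(69.5) = 175.5
  A: 346 − 2(69.5) = 207
  D: 0 + 1(69.5) = 69.5

ξ = 69.5 mol/s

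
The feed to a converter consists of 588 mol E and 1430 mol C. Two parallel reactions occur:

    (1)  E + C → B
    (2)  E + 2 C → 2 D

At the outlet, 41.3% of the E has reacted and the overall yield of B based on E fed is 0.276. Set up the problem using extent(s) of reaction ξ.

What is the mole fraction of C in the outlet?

Yield of B: 1ξ₁ / 588 = 0.276 → ξ₁ = 162.3 mol.
Conversion of E: 1ξ₁ + 1ξ₂ = 0.413 × 588 = 242.8 → ξ₂ = 80.56 mol.
Outlet amounts (n = n₀ + Σ ν·ξ):
  E: 588 − 1(162.3) − 1(80.56) = 345.2
  C: 1430 − 1(162.3) − 2(80.56) = 1107
  B: 0 + 1(162.3) = 162.3
  D: 0 + 2(80.56) = 161.1
Total out = 1775 mol; y_C = 1107 / 1775 = 0.6234.

0.623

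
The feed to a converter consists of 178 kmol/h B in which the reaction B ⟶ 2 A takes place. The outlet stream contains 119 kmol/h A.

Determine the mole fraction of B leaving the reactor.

For A: n = n₀ + 2ξ → 119 = 0 + 2ξ, giving ξ = 59.5 kmol/h.
Outlet amounts (n = n₀ + ν ξ):
  B: 178 − 1(59.5) = 118.5
  A: 0 + 2(59.5) = 119
Total out = 237.5 kmol/h; y_B = 118.5 / 237.5 = 0.4989.

0.499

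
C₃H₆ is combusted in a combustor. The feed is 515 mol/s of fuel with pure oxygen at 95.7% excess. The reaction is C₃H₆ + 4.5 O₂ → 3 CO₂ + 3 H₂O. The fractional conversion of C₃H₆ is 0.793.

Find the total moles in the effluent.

Stoichiometric O₂ = 4.5 × 515 = 2318 mol/s; O₂ fed = 2318 × 1.957 = 4535 mol/s.
Fuel reacted = 0.793 × 515 → ξ = 408.4 mol/s.
Outlet (n = n₀ + ν ξ):
  C₃H₆: 515 − 1(408.4) = 106.6
  O₂: 4535 − 4.5(408.4) = 2698
  CO₂: 0 + 3(408.4) = 1225
  H₂O: 0 + 3(408.4) = 1225
Total out = 106.6 + 2698 + 1225 + 1225 = 5255 mol/s.

5250 mol/s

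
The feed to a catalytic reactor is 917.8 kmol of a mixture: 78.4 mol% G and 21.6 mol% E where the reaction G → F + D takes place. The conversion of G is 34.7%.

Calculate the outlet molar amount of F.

250 kmol

G reacted = 0.347 × 719.6 = 249.7 kmol; ν_G = −1, so ξ = 249.7/1 = 249.7 kmol.
Outlet amounts (n = n₀ + ν ξ):
  G: 719.6 − 1(249.7) = 469.9
  F: 0 + 1(249.7) = 249.7
  D: 0 + 1(249.7) = 249.7
  E: 198.2 (inert)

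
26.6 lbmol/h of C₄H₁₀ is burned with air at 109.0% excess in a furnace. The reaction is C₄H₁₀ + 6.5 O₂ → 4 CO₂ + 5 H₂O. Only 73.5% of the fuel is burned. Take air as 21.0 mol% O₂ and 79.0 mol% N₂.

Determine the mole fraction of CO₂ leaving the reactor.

0.044

Stoichiometric O₂ = 6.5 × 26.6 = 172.9 lbmol/h; O₂ fed = 172.9 × 2.090 = 361.4 lbmol/h.
N₂ fed = 361.4 × 79/21 = 1359 lbmol/h.
Fuel reacted = 0.735 × 26.6 → ξ = 19.55 lbmol/h.
Outlet (n = n₀ + ν ξ):
  C₄H₁₀: 26.6 − 1(19.55) = 7.049
  O₂: 361.4 − 6.5(19.55) = 234.3
  N₂: 1359 (inert)
  CO₂: 0 + 4(19.55) = 78.2
  H₂O: 0 + 5(19.55) = 97.76
Total out = 1777 lbmol/h; y_CO₂ = 78.2 / 1777 = 0.04402.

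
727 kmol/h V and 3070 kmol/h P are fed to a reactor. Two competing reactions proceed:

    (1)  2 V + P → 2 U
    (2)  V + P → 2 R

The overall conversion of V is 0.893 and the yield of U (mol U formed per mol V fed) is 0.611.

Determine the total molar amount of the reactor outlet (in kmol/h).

Yield of U: 2ξ₁ / 727 = 0.611 → ξ₁ = 222.1 kmol/h.
Conversion of V: 2ξ₁ + 1ξ₂ = 0.893 × 727 = 649.2 → ξ₂ = 205 kmol/h.
Outlet amounts (n = n₀ + Σ ν·ξ):
  V: 727 − 2(222.1) − 1(205) = 77.79
  P: 3070 − 1(222.1) − 1(205) = 2643
  U: 0 + 2(222.1) = 444.2
  R: 0 + 2(205) = 410
Total out = 77.79 + 2643 + 444.2 + 410 = 3575 kmol/h.

3570 kmol/h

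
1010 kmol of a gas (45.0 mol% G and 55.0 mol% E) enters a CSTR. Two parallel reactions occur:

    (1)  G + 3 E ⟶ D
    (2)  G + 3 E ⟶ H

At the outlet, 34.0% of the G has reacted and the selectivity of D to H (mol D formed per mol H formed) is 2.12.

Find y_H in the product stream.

Conversion of G: G consumed = 0.34 × 454.5 = 154.5 kmol = 1ξ₁ + 1ξ₂.
Selectivity: 1ξ₁ / (1ξ₂) = 2.12 → ξ₁ = 2.12 ξ₂.
Substitute: (1·2.12 + 1) ξ₂ = 154.5 → ξ₂ = 49.53 kmol, ξ₁ = 105 kmol.
Outlet amounts (n = n₀ + Σ ν·ξ):
  G: 454.5 − 1(105) − 1(49.53) = 300
  E: 555.5 − 3(105) − 3(49.53) = 91.91
  D: 0 + 1(105) = 105
  H: 0 + 1(49.53) = 49.53
Total out = 546.4 kmol; y_H = 49.53 / 546.4 = 0.09064.

0.0906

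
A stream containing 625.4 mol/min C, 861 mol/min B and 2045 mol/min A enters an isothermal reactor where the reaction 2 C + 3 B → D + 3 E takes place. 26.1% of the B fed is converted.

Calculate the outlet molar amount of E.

B reacted = 0.261 × 861 = 224.7 mol/min; ν_B = −3, so ξ = 224.7/3 = 74.91 mol/min.
Outlet amounts (n = n₀ + ν ξ):
  C: 625.4 − 2(74.91) = 475.6
  B: 861 − 3(74.91) = 636.3
  D: 0 + 1(74.91) = 74.91
  E: 0 + 3(74.91) = 224.7
  A: 2045 (inert)

225 mol/min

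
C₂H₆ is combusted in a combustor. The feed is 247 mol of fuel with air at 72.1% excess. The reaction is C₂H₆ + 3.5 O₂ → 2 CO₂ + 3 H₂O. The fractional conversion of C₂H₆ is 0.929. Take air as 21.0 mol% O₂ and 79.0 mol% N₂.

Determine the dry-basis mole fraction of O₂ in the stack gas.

Stoichiometric O₂ = 3.5 × 247 = 864.5 mol; O₂ fed = 864.5 × 1.721 = 1488 mol.
N₂ fed = 1488 × 79/21 = 5597 mol.
Fuel reacted = 0.929 × 247 → ξ = 229.5 mol.
Outlet (n = n₀ + ν ξ):
  C₂H₆: 247 − 1(229.5) = 17.54
  O₂: 1488 − 3.5(229.5) = 684.7
  N₂: 5597 (inert)
  CO₂: 0 + 2(229.5) = 458.9
  H₂O: 0 + 3(229.5) = 688.4
Dry total = 6758 mol; y_O₂ (dry) = 684.7 / 6758 = 0.1013.

0.101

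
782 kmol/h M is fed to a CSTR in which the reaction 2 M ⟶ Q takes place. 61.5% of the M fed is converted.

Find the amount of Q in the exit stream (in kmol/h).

240 kmol/h

M reacted = 0.615 × 782 = 480.9 kmol/h; ν_M = −2, so ξ = 480.9/2 = 240.5 kmol/h.
Outlet amounts (n = n₀ + ν ξ):
  M: 782 − 2(240.5) = 301.1
  Q: 0 + 1(240.5) = 240.5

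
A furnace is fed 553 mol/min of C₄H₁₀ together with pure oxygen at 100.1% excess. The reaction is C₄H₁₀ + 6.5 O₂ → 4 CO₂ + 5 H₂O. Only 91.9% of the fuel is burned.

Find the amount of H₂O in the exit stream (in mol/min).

2540 mol/min

Stoichiometric O₂ = 6.5 × 553 = 3594 mol/min; O₂ fed = 3594 × 2.001 = 7193 mol/min.
Fuel reacted = 0.919 × 553 → ξ = 508.2 mol/min.
Outlet (n = n₀ + ν ξ):
  C₄H₁₀: 553 − 1(508.2) = 44.79
  O₂: 7193 − 6.5(508.2) = 3889
  CO₂: 0 + 4(508.2) = 2033
  H₂O: 0 + 5(508.2) = 2541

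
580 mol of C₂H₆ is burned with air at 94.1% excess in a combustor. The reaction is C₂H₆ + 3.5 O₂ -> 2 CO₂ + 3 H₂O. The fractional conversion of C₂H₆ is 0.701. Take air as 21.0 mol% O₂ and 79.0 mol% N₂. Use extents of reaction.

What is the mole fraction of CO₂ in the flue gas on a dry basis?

0.0444

Stoichiometric O₂ = 3.5 × 580 = 2030 mol; O₂ fed = 2030 × 1.941 = 3940 mol.
N₂ fed = 3940 × 79/21 = 14820 mol.
Fuel reacted = 0.701 × 580 → ξ = 406.6 mol.
Outlet (n = n₀ + ν ξ):
  C₂H₆: 580 − 1(406.6) = 173.4
  O₂: 3940 − 3.5(406.6) = 2517
  N₂: 14820 (inert)
  CO₂: 0 + 2(406.6) = 813.2
  H₂O: 0 + 3(406.6) = 1220
Dry total = 18330 mol; y_CO₂ (dry) = 813.2 / 18330 = 0.04437.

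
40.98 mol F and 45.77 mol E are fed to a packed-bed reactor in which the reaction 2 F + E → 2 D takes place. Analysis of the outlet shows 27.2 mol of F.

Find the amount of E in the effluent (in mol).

For F: n = n₀ − 2ξ → 27.2 = 40.98 − 2ξ, giving ξ = 6.89 mol.
Outlet amounts (n = n₀ + ν ξ):
  F: 40.98 − 2(6.89) = 27.2
  E: 45.77 − 1(6.89) = 38.88
  D: 0 + 2(6.89) = 13.78

38.9 mol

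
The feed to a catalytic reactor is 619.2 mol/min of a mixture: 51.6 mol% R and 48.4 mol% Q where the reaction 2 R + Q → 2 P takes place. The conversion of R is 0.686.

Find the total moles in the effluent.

R reacted = 0.686 × 319.5 = 219.2 mol/min; ν_R = −2, so ξ = 219.2/2 = 109.6 mol/min.
Outlet amounts (n = n₀ + ν ξ):
  R: 319.5 − 2(109.6) = 100.3
  Q: 299.7 − 1(109.6) = 190.1
  P: 0 + 2(109.6) = 219.2
Total out = 100.3 + 190.1 + 219.2 = 509.6 mol/min.

510 mol/min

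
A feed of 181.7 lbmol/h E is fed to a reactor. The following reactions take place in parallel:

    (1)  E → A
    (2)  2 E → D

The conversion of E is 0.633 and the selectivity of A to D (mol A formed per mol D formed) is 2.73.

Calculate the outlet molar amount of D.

Conversion of E: E consumed = 0.633 × 181.7 = 115 lbmol/h = 1ξ₁ + 2ξ₂.
Selectivity: 1ξ₁ / (1ξ₂) = 2.73 → ξ₁ = 2.73 ξ₂.
Substitute: (1·2.73 + 2) ξ₂ = 115 → ξ₂ = 24.32 lbmol/h, ξ₁ = 66.38 lbmol/h.
Outlet amounts (n = n₀ + Σ ν·ξ):
  E: 181.7 − 1(66.38) − 2(24.32) = 66.68
  A: 0 + 1(66.38) = 66.38
  D: 0 + 1(24.32) = 24.32

24.3 lbmol/h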